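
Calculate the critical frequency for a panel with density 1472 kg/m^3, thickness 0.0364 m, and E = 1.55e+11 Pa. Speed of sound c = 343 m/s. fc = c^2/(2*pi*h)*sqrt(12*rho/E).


12*rho/E = 12*1472/1.55e+11 = 1.13961e-07
sqrt(12*rho/E) = sqrt(1.13961e-07) = 0.000337581
c^2/(2*pi*h) = 343^2/(2*pi*0.0364) = 514407
fc = 514407 * 0.000337581 = 173.65 Hz


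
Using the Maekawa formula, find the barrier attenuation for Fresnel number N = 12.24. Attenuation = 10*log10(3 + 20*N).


3 + 20*N = 3 + 20*12.24 = 247.8
Att = 10*log10(247.8) = 23.941 dB


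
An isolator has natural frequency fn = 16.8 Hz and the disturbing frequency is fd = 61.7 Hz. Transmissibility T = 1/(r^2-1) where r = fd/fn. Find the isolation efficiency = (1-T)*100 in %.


r = 61.7 / 16.8 = 3.67262
r^2 - 1 = 3.67262^2 - 1 = 12.4881
T = 1/12.4881 = 0.0800762
Efficiency = (1 - 0.0800762)*100 = 91.992 %


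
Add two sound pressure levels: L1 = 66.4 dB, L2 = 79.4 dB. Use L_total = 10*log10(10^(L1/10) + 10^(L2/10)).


10^(66.4/10) = 4.36516e+06
10^(79.4/10) = 8.70964e+07
Sum = 4.36516e+06 + 8.70964e+07 = 9.14616e+07
L_total = 10*log10(9.14616e+07) = 79.612 dB


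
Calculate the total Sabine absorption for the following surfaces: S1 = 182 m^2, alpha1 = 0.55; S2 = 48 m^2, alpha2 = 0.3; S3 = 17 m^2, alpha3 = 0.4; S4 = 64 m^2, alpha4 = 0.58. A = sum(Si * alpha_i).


182 * 0.55 = 100.1
48 * 0.3 = 14.4
17 * 0.4 = 6.8
64 * 0.58 = 37.12
A_total = 100.1 + 14.4 + 6.8 + 37.12 = 158.42 m^2


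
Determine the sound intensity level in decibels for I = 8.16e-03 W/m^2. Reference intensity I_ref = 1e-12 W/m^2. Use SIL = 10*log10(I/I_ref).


I / I_ref = 8.16e-03 / 1e-12 = 8.16e+09
SIL = 10 * log10(8.16e+09) = 99.117 dB


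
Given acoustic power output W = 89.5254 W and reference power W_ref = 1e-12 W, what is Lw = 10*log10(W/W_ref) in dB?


W / W_ref = 89.5254 / 1e-12 = 8.95254e+13
Lw = 10 * log10(8.95254e+13) = 139.52 dB


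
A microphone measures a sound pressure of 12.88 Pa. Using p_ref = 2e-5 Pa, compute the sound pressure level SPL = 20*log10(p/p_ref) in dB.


p / p_ref = 12.88 / 2e-5 = 644000
SPL = 20 * log10(644000) = 116.18 dB


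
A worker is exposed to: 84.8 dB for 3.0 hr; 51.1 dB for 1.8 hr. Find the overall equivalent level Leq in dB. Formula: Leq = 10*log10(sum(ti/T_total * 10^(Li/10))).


T_total = 3.0 + 1.8 = 4.8 hr
(3.0/4.8) * 10^(84.8/10) = 1.88747e+08
(1.8/4.8) * 10^(51.1/10) = 48309.4
Sum = 1.88747e+08 + 48309.4 = 1.88795e+08
Leq = 10*log10(1.88795e+08) = 82.76 dB


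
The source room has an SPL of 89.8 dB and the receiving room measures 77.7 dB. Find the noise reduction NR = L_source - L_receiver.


NR = L_source - L_receiver (difference between source and receiving room levels)
NR = 89.8 - 77.7 = 12.1 dB


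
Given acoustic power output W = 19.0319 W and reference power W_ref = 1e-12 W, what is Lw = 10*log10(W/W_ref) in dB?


W / W_ref = 19.0319 / 1e-12 = 1.90319e+13
Lw = 10 * log10(1.90319e+13) = 132.79 dB


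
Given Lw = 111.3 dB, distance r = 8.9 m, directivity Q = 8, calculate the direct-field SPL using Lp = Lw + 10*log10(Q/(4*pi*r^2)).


4*pi*r^2 = 4*pi*8.9^2 = 995.382 m^2
Q / (4*pi*r^2) = 8 / 995.382 = 0.00803712
Lp = 111.3 + 10*log10(0.00803712) = 90.351 dB


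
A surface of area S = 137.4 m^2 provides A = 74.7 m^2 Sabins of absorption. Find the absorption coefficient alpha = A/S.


Absorption coefficient = absorbed power / incident power
alpha = A / S = 74.7 / 137.4 = 0.54367


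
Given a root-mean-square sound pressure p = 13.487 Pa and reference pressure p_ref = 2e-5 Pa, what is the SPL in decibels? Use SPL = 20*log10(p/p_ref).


p / p_ref = 13.487 / 2e-5 = 674350
SPL = 20 * log10(674350) = 116.58 dB


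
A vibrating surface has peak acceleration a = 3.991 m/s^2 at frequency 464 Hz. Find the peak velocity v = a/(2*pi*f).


omega = 2*pi*f = 2*pi*464 = 2915.4 rad/s
v = a / omega = 3.991 / 2915.4 = 0.0013689 m/s


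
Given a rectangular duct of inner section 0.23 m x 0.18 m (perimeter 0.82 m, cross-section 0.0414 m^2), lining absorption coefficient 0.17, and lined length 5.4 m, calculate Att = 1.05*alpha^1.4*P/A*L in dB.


alpha^1.4 = 0.17^1.4 = 0.0836813
Attenuation rate = 1.05 * alpha^1.4 * P / A
= 1.05 * 0.0836813 * 0.82 / 0.0414 = 1.74033 dB/m
Total Att = 1.74033 * 5.4 = 9.3978 dB


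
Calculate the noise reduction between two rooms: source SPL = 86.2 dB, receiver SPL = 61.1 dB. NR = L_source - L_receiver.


NR = L_source - L_receiver (difference between source and receiving room levels)
NR = 86.2 - 61.1 = 25.1 dB


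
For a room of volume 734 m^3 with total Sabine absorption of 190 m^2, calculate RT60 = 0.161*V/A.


RT60 = 0.161 * 734 / 190 = 0.62197 s


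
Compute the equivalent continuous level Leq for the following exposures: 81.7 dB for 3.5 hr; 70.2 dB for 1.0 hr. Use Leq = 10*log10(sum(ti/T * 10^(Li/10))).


T_total = 3.5 + 1.0 = 4.5 hr
(3.5/4.5) * 10^(81.7/10) = 1.15042e+08
(1.0/4.5) * 10^(70.2/10) = 2.32695e+06
Sum = 1.15042e+08 + 2.32695e+06 = 1.17369e+08
Leq = 10*log10(1.17369e+08) = 80.696 dB


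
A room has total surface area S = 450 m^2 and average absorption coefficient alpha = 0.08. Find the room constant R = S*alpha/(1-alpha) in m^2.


R = 450 * 0.08 / (1 - 0.08) = 39.13 m^2


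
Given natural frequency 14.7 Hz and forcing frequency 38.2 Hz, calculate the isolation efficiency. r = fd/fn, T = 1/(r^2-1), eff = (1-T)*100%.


r = 38.2 / 14.7 = 2.59864
r^2 - 1 = 2.59864^2 - 1 = 5.75293
T = 1/5.75293 = 0.173824
Efficiency = (1 - 0.173824)*100 = 82.618 %


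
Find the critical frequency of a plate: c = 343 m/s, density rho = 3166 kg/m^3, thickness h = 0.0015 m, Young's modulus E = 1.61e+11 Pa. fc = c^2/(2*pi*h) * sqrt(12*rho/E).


12*rho/E = 12*3166/1.61e+11 = 2.35975e-07
sqrt(12*rho/E) = sqrt(2.35975e-07) = 0.000485773
c^2/(2*pi*h) = 343^2/(2*pi*0.0015) = 1.24829e+07
fc = 1.24829e+07 * 0.000485773 = 6063.9 Hz


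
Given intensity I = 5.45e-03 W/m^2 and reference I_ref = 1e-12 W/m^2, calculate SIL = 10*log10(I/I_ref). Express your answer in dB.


I / I_ref = 5.45e-03 / 1e-12 = 5.45e+09
SIL = 10 * log10(5.45e+09) = 97.364 dB


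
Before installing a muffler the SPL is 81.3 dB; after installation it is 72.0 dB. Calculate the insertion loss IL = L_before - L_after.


Insertion loss = SPL without muffler - SPL with muffler
IL = 81.3 - 72.0 = 9.3 dB


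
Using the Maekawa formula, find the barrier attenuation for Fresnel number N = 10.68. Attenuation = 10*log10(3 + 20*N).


3 + 20*N = 3 + 20*10.68 = 216.6
Att = 10*log10(216.6) = 23.357 dB


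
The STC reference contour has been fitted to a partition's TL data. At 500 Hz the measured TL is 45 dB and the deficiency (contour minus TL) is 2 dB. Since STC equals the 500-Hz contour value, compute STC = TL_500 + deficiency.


By ASTM E413, STC = value of the fitted reference contour at 500 Hz.
Contour value at 500 Hz = TL_500 + deficiency = 45 + 2 = 47
STC = 47


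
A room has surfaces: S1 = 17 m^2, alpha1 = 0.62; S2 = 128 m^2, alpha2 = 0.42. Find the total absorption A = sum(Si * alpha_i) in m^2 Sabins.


17 * 0.62 = 10.54
128 * 0.42 = 53.76
A_total = 10.54 + 53.76 = 64.3 m^2


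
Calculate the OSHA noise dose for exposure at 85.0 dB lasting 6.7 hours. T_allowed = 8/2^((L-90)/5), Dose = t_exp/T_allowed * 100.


T_allowed = 8 / 2^((85.0 - 90)/5) = 16 hr
Dose = 6.7 / 16 * 100 = 41.875 %


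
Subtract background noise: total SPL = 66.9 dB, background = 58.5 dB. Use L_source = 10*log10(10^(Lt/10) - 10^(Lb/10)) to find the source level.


10^(66.9/10) = 4.89779e+06
10^(58.5/10) = 707946
Difference = 4.89779e+06 - 707946 = 4.18984e+06
L_source = 10*log10(4.18984e+06) = 66.222 dB


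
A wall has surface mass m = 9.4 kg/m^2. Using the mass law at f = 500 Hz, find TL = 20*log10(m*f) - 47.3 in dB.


m * f = 9.4 * 500 = 4700
20*log10(4700) = 73.442 dB
TL = 73.442 - 47.3 = 26.142 dB


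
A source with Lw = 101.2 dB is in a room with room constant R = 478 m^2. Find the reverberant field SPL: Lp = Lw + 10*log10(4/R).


4/R = 4/478 = 0.0083682
Lp = 101.2 + 10*log10(0.0083682) = 80.426 dB


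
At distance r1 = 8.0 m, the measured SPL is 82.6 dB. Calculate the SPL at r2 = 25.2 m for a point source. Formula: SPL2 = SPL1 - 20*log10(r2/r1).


r2/r1 = 25.2/8.0 = 3.15
Correction = 20*log10(3.15) = 9.96621 dB
SPL2 = 82.6 - 9.96621 = 72.634 dB


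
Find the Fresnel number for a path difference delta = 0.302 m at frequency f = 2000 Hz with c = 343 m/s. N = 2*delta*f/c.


N = 2*delta*f/c = 2*delta/lambda, where lambda = c/f
lambda = 343 / 2000 = 0.1715 m
N = 2 * 0.302 / 0.1715 = 3.5219


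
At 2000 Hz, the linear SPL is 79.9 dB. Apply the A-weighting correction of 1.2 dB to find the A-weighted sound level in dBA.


A-weighting table: 2000 Hz -> 1.2 dB correction
SPL_A = SPL + correction = 79.9 + (1.2) = 81.1 dBA


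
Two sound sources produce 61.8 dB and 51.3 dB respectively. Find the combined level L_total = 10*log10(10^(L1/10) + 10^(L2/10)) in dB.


10^(61.8/10) = 1.51356e+06
10^(51.3/10) = 134896
Sum = 1.51356e+06 + 134896 = 1.64846e+06
L_total = 10*log10(1.64846e+06) = 62.171 dB


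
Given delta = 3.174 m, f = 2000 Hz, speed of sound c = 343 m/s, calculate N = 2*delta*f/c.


N = 2*delta*f/c = 2*delta/lambda, where lambda = c/f
lambda = 343 / 2000 = 0.1715 m
N = 2 * 3.174 / 0.1715 = 37.015


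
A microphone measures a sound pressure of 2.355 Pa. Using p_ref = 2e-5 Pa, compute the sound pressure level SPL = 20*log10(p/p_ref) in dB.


p / p_ref = 2.355 / 2e-5 = 117750
SPL = 20 * log10(117750) = 101.42 dB


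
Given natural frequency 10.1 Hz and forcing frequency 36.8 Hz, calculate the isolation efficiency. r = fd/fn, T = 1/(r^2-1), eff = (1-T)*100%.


r = 36.8 / 10.1 = 3.64356
r^2 - 1 = 3.64356^2 - 1 = 12.2755
T = 1/12.2755 = 0.0814631
Efficiency = (1 - 0.0814631)*100 = 91.854 %


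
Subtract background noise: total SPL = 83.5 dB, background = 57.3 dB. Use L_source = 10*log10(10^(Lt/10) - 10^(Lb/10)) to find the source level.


10^(83.5/10) = 2.23872e+08
10^(57.3/10) = 537032
Difference = 2.23872e+08 - 537032 = 2.23335e+08
L_source = 10*log10(2.23335e+08) = 83.49 dB


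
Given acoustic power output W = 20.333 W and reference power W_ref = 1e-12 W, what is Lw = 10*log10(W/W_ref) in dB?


W / W_ref = 20.333 / 1e-12 = 2.0333e+13
Lw = 10 * log10(2.0333e+13) = 133.08 dB


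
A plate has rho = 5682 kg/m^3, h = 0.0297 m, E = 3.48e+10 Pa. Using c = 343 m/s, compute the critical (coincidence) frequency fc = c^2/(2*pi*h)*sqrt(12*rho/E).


12*rho/E = 12*5682/3.48e+10 = 1.95931e-06
sqrt(12*rho/E) = sqrt(1.95931e-06) = 0.00139975
c^2/(2*pi*h) = 343^2/(2*pi*0.0297) = 630452
fc = 630452 * 0.00139975 = 882.48 Hz


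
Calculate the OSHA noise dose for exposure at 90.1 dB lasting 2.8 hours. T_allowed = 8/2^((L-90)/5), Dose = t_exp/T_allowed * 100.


T_allowed = 8 / 2^((90.1 - 90)/5) = 7.88986 hr
Dose = 2.8 / 7.88986 * 100 = 35.489 %


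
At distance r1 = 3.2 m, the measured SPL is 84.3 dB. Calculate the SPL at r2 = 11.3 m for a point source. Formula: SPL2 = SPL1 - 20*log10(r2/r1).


r2/r1 = 11.3/3.2 = 3.53125
Correction = 20*log10(3.53125) = 10.9586 dB
SPL2 = 84.3 - 10.9586 = 73.341 dB


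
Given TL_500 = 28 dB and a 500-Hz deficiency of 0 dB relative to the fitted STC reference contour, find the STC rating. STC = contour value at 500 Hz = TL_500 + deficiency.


By ASTM E413, STC = value of the fitted reference contour at 500 Hz.
Contour value at 500 Hz = TL_500 + deficiency = 28 + 0 = 28
STC = 28


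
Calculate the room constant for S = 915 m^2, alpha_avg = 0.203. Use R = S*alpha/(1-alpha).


R = 915 * 0.203 / (1 - 0.203) = 233.06 m^2


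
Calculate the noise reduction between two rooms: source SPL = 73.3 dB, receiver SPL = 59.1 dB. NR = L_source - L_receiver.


NR = L_source - L_receiver (difference between source and receiving room levels)
NR = 73.3 - 59.1 = 14.2 dB


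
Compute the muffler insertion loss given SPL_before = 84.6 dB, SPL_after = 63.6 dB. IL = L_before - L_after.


Insertion loss = SPL without muffler - SPL with muffler
IL = 84.6 - 63.6 = 21 dB


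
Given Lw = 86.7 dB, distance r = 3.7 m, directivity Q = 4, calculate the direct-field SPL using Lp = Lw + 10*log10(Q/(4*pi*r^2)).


4*pi*r^2 = 4*pi*3.7^2 = 172.034 m^2
Q / (4*pi*r^2) = 4 / 172.034 = 0.0232512
Lp = 86.7 + 10*log10(0.0232512) = 70.364 dB


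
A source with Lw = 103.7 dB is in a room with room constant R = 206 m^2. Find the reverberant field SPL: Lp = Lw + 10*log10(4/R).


4/R = 4/206 = 0.0194175
Lp = 103.7 + 10*log10(0.0194175) = 86.582 dB


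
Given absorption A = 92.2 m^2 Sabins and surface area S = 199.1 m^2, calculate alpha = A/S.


Absorption coefficient = absorbed power / incident power
alpha = A / S = 92.2 / 199.1 = 0.46308


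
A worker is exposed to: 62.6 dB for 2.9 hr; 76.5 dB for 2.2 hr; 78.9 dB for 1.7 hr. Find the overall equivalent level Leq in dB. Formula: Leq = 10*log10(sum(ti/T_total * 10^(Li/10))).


T_total = 2.9 + 2.2 + 1.7 = 6.8 hr
(2.9/6.8) * 10^(62.6/10) = 776049
(2.2/6.8) * 10^(76.5/10) = 1.44515e+07
(1.7/6.8) * 10^(78.9/10) = 1.94062e+07
Sum = 776049 + 1.44515e+07 + 1.94062e+07 = 3.46337e+07
Leq = 10*log10(3.46337e+07) = 75.395 dB


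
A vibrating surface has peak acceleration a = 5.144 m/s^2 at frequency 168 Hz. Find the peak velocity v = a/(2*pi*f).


omega = 2*pi*f = 2*pi*168 = 1055.58 rad/s
v = a / omega = 5.144 / 1055.58 = 0.0048732 m/s


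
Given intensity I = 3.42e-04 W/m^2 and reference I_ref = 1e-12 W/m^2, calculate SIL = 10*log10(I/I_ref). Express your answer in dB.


I / I_ref = 3.42e-04 / 1e-12 = 3.42e+08
SIL = 10 * log10(3.42e+08) = 85.34 dB


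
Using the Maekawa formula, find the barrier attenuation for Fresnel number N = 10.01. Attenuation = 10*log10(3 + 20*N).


3 + 20*N = 3 + 20*10.01 = 203.2
Att = 10*log10(203.2) = 23.079 dB


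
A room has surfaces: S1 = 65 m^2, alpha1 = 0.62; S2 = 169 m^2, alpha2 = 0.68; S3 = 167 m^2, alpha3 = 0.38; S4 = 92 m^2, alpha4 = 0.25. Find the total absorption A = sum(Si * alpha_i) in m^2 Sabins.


65 * 0.62 = 40.3
169 * 0.68 = 114.92
167 * 0.38 = 63.46
92 * 0.25 = 23
A_total = 40.3 + 114.92 + 63.46 + 23 = 241.68 m^2


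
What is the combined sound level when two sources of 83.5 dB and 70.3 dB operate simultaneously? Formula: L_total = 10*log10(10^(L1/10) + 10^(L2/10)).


10^(83.5/10) = 2.23872e+08
10^(70.3/10) = 1.07152e+07
Sum = 2.23872e+08 + 1.07152e+07 = 2.34587e+08
L_total = 10*log10(2.34587e+08) = 83.703 dB


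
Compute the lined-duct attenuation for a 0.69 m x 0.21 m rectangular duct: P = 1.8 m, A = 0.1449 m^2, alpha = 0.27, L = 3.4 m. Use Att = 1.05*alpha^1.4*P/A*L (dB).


alpha^1.4 = 0.27^1.4 = 0.159922
Attenuation rate = 1.05 * alpha^1.4 * P / A
= 1.05 * 0.159922 * 1.8 / 0.1449 = 2.08594 dB/m
Total Att = 2.08594 * 3.4 = 7.0922 dB


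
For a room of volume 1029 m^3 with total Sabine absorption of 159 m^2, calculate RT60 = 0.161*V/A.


RT60 = 0.161 * 1029 / 159 = 1.0419 s


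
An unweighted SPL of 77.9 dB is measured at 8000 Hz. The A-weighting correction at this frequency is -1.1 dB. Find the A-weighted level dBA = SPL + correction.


A-weighting table: 8000 Hz -> -1.1 dB correction
SPL_A = SPL + correction = 77.9 + (-1.1) = 76.8 dBA


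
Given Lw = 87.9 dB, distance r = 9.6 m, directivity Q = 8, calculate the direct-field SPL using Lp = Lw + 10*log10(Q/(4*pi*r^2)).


4*pi*r^2 = 4*pi*9.6^2 = 1158.12 m^2
Q / (4*pi*r^2) = 8 / 1158.12 = 0.00690775
Lp = 87.9 + 10*log10(0.00690775) = 66.293 dB


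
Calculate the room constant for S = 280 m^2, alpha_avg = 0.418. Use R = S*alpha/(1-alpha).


R = 280 * 0.418 / (1 - 0.418) = 201.1 m^2


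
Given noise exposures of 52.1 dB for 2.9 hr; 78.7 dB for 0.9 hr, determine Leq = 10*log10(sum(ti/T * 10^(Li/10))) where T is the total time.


T_total = 2.9 + 0.9 = 3.8 hr
(2.9/3.8) * 10^(52.1/10) = 123770
(0.9/3.8) * 10^(78.7/10) = 1.75573e+07
Sum = 123770 + 1.75573e+07 = 1.76811e+07
Leq = 10*log10(1.76811e+07) = 72.475 dB


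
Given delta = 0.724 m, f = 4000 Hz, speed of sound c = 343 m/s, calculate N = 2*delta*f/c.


N = 2*delta*f/c = 2*delta/lambda, where lambda = c/f
lambda = 343 / 4000 = 0.08575 m
N = 2 * 0.724 / 0.08575 = 16.886


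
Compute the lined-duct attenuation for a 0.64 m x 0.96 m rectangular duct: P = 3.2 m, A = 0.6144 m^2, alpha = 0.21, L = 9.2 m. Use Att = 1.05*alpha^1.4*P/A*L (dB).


alpha^1.4 = 0.21^1.4 = 0.112488
Attenuation rate = 1.05 * alpha^1.4 * P / A
= 1.05 * 0.112488 * 3.2 / 0.6144 = 0.615169 dB/m
Total Att = 0.615169 * 9.2 = 5.6596 dB


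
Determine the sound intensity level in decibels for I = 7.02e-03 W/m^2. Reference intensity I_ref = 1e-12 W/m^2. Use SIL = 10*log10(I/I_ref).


I / I_ref = 7.02e-03 / 1e-12 = 7.02e+09
SIL = 10 * log10(7.02e+09) = 98.463 dB


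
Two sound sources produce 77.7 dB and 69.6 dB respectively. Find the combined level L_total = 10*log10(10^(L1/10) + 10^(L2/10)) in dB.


10^(77.7/10) = 5.88844e+07
10^(69.6/10) = 9.12011e+06
Sum = 5.88844e+07 + 9.12011e+06 = 6.80045e+07
L_total = 10*log10(6.80045e+07) = 78.325 dB


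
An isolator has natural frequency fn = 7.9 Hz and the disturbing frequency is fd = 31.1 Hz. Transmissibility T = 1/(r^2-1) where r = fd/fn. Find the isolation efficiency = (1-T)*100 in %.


r = 31.1 / 7.9 = 3.93671
r^2 - 1 = 3.93671^2 - 1 = 14.4977
T = 1/14.4977 = 0.0689765
Efficiency = (1 - 0.0689765)*100 = 93.102 %


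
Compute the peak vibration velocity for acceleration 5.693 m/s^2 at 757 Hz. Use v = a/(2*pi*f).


omega = 2*pi*f = 2*pi*757 = 4756.37 rad/s
v = a / omega = 5.693 / 4756.37 = 0.0011969 m/s


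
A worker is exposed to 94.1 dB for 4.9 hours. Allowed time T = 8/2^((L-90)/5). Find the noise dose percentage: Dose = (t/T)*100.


T_allowed = 8 / 2^((94.1 - 90)/5) = 4.53154 hr
Dose = 4.9 / 4.53154 * 100 = 108.13 %


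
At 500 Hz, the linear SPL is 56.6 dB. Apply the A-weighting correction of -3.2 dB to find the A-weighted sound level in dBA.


A-weighting table: 500 Hz -> -3.2 dB correction
SPL_A = SPL + correction = 56.6 + (-3.2) = 53.4 dBA


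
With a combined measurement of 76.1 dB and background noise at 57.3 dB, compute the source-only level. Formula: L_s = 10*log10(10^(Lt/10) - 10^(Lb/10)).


10^(76.1/10) = 4.0738e+07
10^(57.3/10) = 537032
Difference = 4.0738e+07 - 537032 = 4.0201e+07
L_source = 10*log10(4.0201e+07) = 76.042 dB


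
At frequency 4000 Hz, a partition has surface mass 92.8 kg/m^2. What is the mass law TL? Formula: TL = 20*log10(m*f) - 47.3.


m * f = 92.8 * 4000 = 371200
20*log10(371200) = 111.392 dB
TL = 111.392 - 47.3 = 64.092 dB


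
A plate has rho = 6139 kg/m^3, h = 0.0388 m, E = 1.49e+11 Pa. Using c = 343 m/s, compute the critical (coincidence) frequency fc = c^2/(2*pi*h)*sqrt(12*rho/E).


12*rho/E = 12*6139/1.49e+11 = 4.94416e-07
sqrt(12*rho/E) = sqrt(4.94416e-07) = 0.000703147
c^2/(2*pi*h) = 343^2/(2*pi*0.0388) = 482588
fc = 482588 * 0.000703147 = 339.33 Hz


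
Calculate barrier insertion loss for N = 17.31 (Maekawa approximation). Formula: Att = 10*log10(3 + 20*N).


3 + 20*N = 3 + 20*17.31 = 349.2
Att = 10*log10(349.2) = 25.431 dB


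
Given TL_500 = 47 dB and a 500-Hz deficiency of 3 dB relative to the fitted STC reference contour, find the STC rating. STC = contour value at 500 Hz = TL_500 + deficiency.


By ASTM E413, STC = value of the fitted reference contour at 500 Hz.
Contour value at 500 Hz = TL_500 + deficiency = 47 + 3 = 50
STC = 50


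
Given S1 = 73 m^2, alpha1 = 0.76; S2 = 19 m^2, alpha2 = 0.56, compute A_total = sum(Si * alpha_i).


73 * 0.76 = 55.48
19 * 0.56 = 10.64
A_total = 55.48 + 10.64 = 66.12 m^2


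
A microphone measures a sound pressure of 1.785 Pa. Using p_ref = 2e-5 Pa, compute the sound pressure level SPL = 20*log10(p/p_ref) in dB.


p / p_ref = 1.785 / 2e-5 = 89250
SPL = 20 * log10(89250) = 99.012 dB


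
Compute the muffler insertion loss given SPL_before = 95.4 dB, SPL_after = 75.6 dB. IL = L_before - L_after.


Insertion loss = SPL without muffler - SPL with muffler
IL = 95.4 - 75.6 = 19.8 dB


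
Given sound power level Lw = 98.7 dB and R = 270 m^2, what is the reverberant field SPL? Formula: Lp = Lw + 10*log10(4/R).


4/R = 4/270 = 0.0148148
Lp = 98.7 + 10*log10(0.0148148) = 80.407 dB


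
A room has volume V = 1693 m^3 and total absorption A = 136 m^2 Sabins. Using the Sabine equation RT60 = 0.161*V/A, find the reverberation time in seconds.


RT60 = 0.161 * 1693 / 136 = 2.0042 s


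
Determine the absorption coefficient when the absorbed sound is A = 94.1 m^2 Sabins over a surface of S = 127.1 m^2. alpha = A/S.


Absorption coefficient = absorbed power / incident power
alpha = A / S = 94.1 / 127.1 = 0.74036


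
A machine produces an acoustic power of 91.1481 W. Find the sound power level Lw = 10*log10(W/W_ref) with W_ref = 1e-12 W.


W / W_ref = 91.1481 / 1e-12 = 9.11481e+13
Lw = 10 * log10(9.11481e+13) = 139.6 dB


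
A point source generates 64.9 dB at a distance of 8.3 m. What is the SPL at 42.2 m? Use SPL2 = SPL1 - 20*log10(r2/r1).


r2/r1 = 42.2/8.3 = 5.08434
Correction = 20*log10(5.08434) = 14.1247 dB
SPL2 = 64.9 - 14.1247 = 50.775 dB


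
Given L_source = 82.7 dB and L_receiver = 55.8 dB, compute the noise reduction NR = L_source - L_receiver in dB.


NR = L_source - L_receiver (difference between source and receiving room levels)
NR = 82.7 - 55.8 = 26.9 dB


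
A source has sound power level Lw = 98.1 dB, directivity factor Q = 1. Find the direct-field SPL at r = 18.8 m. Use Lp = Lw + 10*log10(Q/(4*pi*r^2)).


4*pi*r^2 = 4*pi*18.8^2 = 4441.46 m^2
Q / (4*pi*r^2) = 1 / 4441.46 = 0.000225151
Lp = 98.1 + 10*log10(0.000225151) = 61.625 dB


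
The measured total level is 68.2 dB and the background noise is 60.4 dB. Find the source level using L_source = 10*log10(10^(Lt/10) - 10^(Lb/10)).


10^(68.2/10) = 6.60693e+06
10^(60.4/10) = 1.09648e+06
Difference = 6.60693e+06 - 1.09648e+06 = 5.51045e+06
L_source = 10*log10(5.51045e+06) = 67.412 dB


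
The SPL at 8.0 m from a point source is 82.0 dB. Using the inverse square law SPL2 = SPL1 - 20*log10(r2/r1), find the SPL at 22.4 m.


r2/r1 = 22.4/8.0 = 2.8
Correction = 20*log10(2.8) = 8.94316 dB
SPL2 = 82.0 - 8.94316 = 73.057 dB


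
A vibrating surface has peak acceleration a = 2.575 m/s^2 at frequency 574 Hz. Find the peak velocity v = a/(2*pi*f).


omega = 2*pi*f = 2*pi*574 = 3606.55 rad/s
v = a / omega = 2.575 / 3606.55 = 0.00071398 m/s


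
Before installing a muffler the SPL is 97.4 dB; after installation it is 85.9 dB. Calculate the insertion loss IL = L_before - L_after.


Insertion loss = SPL without muffler - SPL with muffler
IL = 97.4 - 85.9 = 11.5 dB


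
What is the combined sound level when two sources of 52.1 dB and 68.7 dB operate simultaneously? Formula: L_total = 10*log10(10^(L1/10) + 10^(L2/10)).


10^(52.1/10) = 162181
10^(68.7/10) = 7.4131e+06
Sum = 162181 + 7.4131e+06 = 7.57528e+06
L_total = 10*log10(7.57528e+06) = 68.794 dB


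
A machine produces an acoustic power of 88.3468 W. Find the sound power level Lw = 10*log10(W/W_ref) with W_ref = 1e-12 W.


W / W_ref = 88.3468 / 1e-12 = 8.83468e+13
Lw = 10 * log10(8.83468e+13) = 139.46 dB


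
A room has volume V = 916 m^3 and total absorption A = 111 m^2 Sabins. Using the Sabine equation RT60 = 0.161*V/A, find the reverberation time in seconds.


RT60 = 0.161 * 916 / 111 = 1.3286 s


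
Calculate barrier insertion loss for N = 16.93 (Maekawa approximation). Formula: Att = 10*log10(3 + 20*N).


3 + 20*N = 3 + 20*16.93 = 341.6
Att = 10*log10(341.6) = 25.335 dB


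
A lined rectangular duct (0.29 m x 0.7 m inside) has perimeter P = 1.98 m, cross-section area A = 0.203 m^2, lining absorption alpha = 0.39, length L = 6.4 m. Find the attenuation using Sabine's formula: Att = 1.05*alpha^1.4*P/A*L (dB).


alpha^1.4 = 0.39^1.4 = 0.267603
Attenuation rate = 1.05 * alpha^1.4 * P / A
= 1.05 * 0.267603 * 1.98 / 0.203 = 2.74062 dB/m
Total Att = 2.74062 * 6.4 = 17.54 dB


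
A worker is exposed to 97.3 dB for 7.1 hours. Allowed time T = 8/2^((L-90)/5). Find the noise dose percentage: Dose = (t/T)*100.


T_allowed = 8 / 2^((97.3 - 90)/5) = 2.90795 hr
Dose = 7.1 / 2.90795 * 100 = 244.16 %


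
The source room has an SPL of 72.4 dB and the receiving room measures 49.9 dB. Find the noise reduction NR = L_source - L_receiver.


NR = L_source - L_receiver (difference between source and receiving room levels)
NR = 72.4 - 49.9 = 22.5 dB


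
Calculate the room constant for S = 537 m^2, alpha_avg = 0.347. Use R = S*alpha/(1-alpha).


R = 537 * 0.347 / (1 - 0.347) = 285.36 m^2


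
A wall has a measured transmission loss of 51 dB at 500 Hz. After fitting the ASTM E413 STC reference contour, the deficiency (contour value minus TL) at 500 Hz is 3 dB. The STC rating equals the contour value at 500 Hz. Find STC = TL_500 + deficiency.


By ASTM E413, STC = value of the fitted reference contour at 500 Hz.
Contour value at 500 Hz = TL_500 + deficiency = 51 + 3 = 54
STC = 54


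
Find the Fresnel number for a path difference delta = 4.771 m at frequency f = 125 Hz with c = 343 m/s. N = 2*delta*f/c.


N = 2*delta*f/c = 2*delta/lambda, where lambda = c/f
lambda = 343 / 125 = 2.744 m
N = 2 * 4.771 / 2.744 = 3.4774


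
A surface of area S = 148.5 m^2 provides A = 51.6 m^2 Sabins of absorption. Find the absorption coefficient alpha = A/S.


Absorption coefficient = absorbed power / incident power
alpha = A / S = 51.6 / 148.5 = 0.34747


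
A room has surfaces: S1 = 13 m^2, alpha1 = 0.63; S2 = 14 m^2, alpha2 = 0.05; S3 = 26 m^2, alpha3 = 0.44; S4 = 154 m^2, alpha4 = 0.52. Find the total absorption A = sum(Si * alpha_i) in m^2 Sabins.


13 * 0.63 = 8.19
14 * 0.05 = 0.7
26 * 0.44 = 11.44
154 * 0.52 = 80.08
A_total = 8.19 + 0.7 + 11.44 + 80.08 = 100.41 m^2


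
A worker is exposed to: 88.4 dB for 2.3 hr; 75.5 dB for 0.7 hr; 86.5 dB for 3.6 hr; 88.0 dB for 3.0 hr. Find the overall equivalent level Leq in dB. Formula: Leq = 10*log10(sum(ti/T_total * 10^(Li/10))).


T_total = 2.3 + 0.7 + 3.6 + 3.0 = 9.6 hr
(2.3/9.6) * 10^(88.4/10) = 1.65751e+08
(0.7/9.6) * 10^(75.5/10) = 2.58718e+06
(3.6/9.6) * 10^(86.5/10) = 1.67506e+08
(3.0/9.6) * 10^(88.0/10) = 1.97174e+08
Sum = 1.65751e+08 + 2.58718e+06 + 1.67506e+08 + 1.97174e+08 = 5.33018e+08
Leq = 10*log10(5.33018e+08) = 87.267 dB


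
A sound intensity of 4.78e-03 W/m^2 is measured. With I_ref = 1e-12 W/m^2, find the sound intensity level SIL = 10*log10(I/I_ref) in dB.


I / I_ref = 4.78e-03 / 1e-12 = 4.78e+09
SIL = 10 * log10(4.78e+09) = 96.794 dB


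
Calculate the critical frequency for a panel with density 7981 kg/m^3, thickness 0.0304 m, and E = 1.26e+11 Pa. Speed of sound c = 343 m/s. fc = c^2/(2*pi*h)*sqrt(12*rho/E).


12*rho/E = 12*7981/1.26e+11 = 7.60095e-07
sqrt(12*rho/E) = sqrt(7.60095e-07) = 0.000871834
c^2/(2*pi*h) = 343^2/(2*pi*0.0304) = 615935
fc = 615935 * 0.000871834 = 536.99 Hz


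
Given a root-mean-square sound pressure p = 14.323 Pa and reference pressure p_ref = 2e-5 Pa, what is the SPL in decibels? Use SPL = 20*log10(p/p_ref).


p / p_ref = 14.323 / 2e-5 = 716150
SPL = 20 * log10(716150) = 117.1 dB


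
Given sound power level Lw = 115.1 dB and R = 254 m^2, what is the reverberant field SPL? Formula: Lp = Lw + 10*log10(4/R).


4/R = 4/254 = 0.015748
Lp = 115.1 + 10*log10(0.015748) = 97.072 dB


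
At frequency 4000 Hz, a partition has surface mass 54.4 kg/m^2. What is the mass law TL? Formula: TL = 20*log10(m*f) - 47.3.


m * f = 54.4 * 4000 = 217600
20*log10(217600) = 106.753 dB
TL = 106.753 - 47.3 = 59.453 dB


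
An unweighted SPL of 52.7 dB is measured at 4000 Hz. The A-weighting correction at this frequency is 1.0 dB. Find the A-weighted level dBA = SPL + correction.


A-weighting table: 4000 Hz -> 1.0 dB correction
SPL_A = SPL + correction = 52.7 + (1.0) = 53.7 dBA


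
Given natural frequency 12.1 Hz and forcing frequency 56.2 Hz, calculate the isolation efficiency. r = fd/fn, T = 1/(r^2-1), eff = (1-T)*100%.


r = 56.2 / 12.1 = 4.64463
r^2 - 1 = 4.64463^2 - 1 = 20.5726
T = 1/20.5726 = 0.0486083
Efficiency = (1 - 0.0486083)*100 = 95.139 %


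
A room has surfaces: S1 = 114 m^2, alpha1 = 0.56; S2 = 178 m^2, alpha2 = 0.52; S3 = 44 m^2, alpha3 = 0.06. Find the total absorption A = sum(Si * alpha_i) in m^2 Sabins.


114 * 0.56 = 63.84
178 * 0.52 = 92.56
44 * 0.06 = 2.64
A_total = 63.84 + 92.56 + 2.64 = 159.04 m^2


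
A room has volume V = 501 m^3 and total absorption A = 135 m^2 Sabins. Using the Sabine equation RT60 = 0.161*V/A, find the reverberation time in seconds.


RT60 = 0.161 * 501 / 135 = 0.59749 s


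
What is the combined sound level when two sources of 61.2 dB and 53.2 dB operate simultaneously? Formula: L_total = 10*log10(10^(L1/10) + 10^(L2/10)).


10^(61.2/10) = 1.31826e+06
10^(53.2/10) = 208930
Sum = 1.31826e+06 + 208930 = 1.52719e+06
L_total = 10*log10(1.52719e+06) = 61.839 dB


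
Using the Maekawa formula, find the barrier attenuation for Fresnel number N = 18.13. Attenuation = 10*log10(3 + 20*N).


3 + 20*N = 3 + 20*18.13 = 365.6
Att = 10*log10(365.6) = 25.63 dB


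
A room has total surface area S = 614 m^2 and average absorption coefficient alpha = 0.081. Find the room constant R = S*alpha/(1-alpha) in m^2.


R = 614 * 0.081 / (1 - 0.081) = 54.118 m^2


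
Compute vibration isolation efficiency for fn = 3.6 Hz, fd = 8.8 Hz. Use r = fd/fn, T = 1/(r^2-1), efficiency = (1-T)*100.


r = 8.8 / 3.6 = 2.44444
r^2 - 1 = 2.44444^2 - 1 = 4.97529
T = 1/4.97529 = 0.200993
Efficiency = (1 - 0.200993)*100 = 79.901 %


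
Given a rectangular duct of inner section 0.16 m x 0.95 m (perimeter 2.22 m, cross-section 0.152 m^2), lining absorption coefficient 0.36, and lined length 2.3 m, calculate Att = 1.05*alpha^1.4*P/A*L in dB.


alpha^1.4 = 0.36^1.4 = 0.239234
Attenuation rate = 1.05 * alpha^1.4 * P / A
= 1.05 * 0.239234 * 2.22 / 0.152 = 3.66878 dB/m
Total Att = 3.66878 * 2.3 = 8.4382 dB


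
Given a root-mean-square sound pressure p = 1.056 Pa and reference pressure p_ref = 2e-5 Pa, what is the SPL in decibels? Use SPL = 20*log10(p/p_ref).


p / p_ref = 1.056 / 2e-5 = 52800
SPL = 20 * log10(52800) = 94.453 dB


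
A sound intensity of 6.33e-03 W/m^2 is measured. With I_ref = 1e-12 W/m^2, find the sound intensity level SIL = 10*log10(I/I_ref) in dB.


I / I_ref = 6.33e-03 / 1e-12 = 6.33e+09
SIL = 10 * log10(6.33e+09) = 98.014 dB


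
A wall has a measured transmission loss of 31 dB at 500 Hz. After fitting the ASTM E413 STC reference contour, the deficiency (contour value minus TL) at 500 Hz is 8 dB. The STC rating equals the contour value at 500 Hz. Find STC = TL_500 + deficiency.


By ASTM E413, STC = value of the fitted reference contour at 500 Hz.
Contour value at 500 Hz = TL_500 + deficiency = 31 + 8 = 39
STC = 39


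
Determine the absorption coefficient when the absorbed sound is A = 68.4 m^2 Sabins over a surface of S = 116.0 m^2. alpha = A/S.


Absorption coefficient = absorbed power / incident power
alpha = A / S = 68.4 / 116.0 = 0.58966


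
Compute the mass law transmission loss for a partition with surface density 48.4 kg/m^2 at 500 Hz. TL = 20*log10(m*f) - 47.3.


m * f = 48.4 * 500 = 24200
20*log10(24200) = 87.6763 dB
TL = 87.6763 - 47.3 = 40.376 dB


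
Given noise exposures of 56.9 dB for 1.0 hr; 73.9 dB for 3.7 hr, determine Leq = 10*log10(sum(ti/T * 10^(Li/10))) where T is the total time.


T_total = 1.0 + 3.7 = 4.7 hr
(1.0/4.7) * 10^(56.9/10) = 104208
(3.7/4.7) * 10^(73.9/10) = 1.93243e+07
Sum = 104208 + 1.93243e+07 = 1.94285e+07
Leq = 10*log10(1.94285e+07) = 72.884 dB


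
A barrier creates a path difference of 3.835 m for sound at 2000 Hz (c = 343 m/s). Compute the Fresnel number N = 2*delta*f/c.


N = 2*delta*f/c = 2*delta/lambda, where lambda = c/f
lambda = 343 / 2000 = 0.1715 m
N = 2 * 3.835 / 0.1715 = 44.723


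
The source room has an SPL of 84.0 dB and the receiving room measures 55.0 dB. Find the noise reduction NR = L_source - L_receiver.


NR = L_source - L_receiver (difference between source and receiving room levels)
NR = 84.0 - 55.0 = 29 dB


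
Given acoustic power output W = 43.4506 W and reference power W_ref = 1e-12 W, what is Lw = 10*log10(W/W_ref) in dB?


W / W_ref = 43.4506 / 1e-12 = 4.34506e+13
Lw = 10 * log10(4.34506e+13) = 136.38 dB


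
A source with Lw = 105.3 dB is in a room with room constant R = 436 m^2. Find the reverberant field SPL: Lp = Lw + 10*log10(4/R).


4/R = 4/436 = 0.00917431
Lp = 105.3 + 10*log10(0.00917431) = 84.926 dB


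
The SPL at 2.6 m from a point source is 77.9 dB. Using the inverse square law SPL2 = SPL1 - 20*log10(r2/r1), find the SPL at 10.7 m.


r2/r1 = 10.7/2.6 = 4.11538
Correction = 20*log10(4.11538) = 12.2882 dB
SPL2 = 77.9 - 12.2882 = 65.612 dB


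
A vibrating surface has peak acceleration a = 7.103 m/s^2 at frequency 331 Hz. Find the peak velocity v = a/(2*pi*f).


omega = 2*pi*f = 2*pi*331 = 2079.73 rad/s
v = a / omega = 7.103 / 2079.73 = 0.0034153 m/s


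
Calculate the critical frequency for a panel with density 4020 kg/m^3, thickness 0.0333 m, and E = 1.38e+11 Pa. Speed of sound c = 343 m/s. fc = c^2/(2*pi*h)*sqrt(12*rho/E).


12*rho/E = 12*4020/1.38e+11 = 3.49565e-07
sqrt(12*rho/E) = sqrt(3.49565e-07) = 0.00059124
c^2/(2*pi*h) = 343^2/(2*pi*0.0333) = 562295
fc = 562295 * 0.00059124 = 332.45 Hz


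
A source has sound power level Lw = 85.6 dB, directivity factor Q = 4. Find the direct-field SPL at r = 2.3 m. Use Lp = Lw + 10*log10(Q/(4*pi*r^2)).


4*pi*r^2 = 4*pi*2.3^2 = 66.4761 m^2
Q / (4*pi*r^2) = 4 / 66.4761 = 0.060172
Lp = 85.6 + 10*log10(0.060172) = 73.394 dB


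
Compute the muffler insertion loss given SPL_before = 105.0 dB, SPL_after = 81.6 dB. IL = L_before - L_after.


Insertion loss = SPL without muffler - SPL with muffler
IL = 105.0 - 81.6 = 23.4 dB


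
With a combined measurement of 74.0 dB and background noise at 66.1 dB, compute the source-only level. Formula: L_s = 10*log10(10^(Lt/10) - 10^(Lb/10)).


10^(74.0/10) = 2.51189e+07
10^(66.1/10) = 4.0738e+06
Difference = 2.51189e+07 - 4.0738e+06 = 2.10451e+07
L_source = 10*log10(2.10451e+07) = 73.232 dB


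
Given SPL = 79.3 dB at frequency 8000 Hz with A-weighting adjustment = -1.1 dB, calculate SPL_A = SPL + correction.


A-weighting table: 8000 Hz -> -1.1 dB correction
SPL_A = SPL + correction = 79.3 + (-1.1) = 78.2 dBA


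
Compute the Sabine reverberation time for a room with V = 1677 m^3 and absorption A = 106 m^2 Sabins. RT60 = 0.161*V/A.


RT60 = 0.161 * 1677 / 106 = 2.5471 s


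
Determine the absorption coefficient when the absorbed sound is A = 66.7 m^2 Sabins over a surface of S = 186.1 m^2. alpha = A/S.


Absorption coefficient = absorbed power / incident power
alpha = A / S = 66.7 / 186.1 = 0.35841


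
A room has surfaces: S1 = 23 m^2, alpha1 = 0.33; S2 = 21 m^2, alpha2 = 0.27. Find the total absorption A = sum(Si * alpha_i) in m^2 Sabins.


23 * 0.33 = 7.59
21 * 0.27 = 5.67
A_total = 7.59 + 5.67 = 13.26 m^2


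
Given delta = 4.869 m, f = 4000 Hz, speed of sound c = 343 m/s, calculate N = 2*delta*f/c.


N = 2*delta*f/c = 2*delta/lambda, where lambda = c/f
lambda = 343 / 4000 = 0.08575 m
N = 2 * 4.869 / 0.08575 = 113.56


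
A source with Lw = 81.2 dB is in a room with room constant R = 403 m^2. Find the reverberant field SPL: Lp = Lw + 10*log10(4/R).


4/R = 4/403 = 0.00992556
Lp = 81.2 + 10*log10(0.00992556) = 61.168 dB


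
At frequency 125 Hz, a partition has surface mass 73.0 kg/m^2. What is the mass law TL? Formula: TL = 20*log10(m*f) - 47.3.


m * f = 73.0 * 125 = 9125
20*log10(9125) = 79.2047 dB
TL = 79.2047 - 47.3 = 31.905 dB


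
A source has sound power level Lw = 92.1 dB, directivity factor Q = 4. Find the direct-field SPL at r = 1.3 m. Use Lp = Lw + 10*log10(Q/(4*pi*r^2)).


4*pi*r^2 = 4*pi*1.3^2 = 21.2372 m^2
Q / (4*pi*r^2) = 4 / 21.2372 = 0.188349
Lp = 92.1 + 10*log10(0.188349) = 84.85 dB


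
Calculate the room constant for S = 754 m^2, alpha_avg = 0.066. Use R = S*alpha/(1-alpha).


R = 754 * 0.066 / (1 - 0.066) = 53.281 m^2


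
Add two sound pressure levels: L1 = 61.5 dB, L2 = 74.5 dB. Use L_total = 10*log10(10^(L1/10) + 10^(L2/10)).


10^(61.5/10) = 1.41254e+06
10^(74.5/10) = 2.81838e+07
Sum = 1.41254e+06 + 2.81838e+07 = 2.95963e+07
L_total = 10*log10(2.95963e+07) = 74.712 dB


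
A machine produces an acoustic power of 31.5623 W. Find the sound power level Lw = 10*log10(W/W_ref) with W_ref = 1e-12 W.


W / W_ref = 31.5623 / 1e-12 = 3.15623e+13
Lw = 10 * log10(3.15623e+13) = 134.99 dB


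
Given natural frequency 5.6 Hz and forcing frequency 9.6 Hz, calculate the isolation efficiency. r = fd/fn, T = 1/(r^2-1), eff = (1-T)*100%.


r = 9.6 / 5.6 = 1.71429
r^2 - 1 = 1.71429^2 - 1 = 1.93879
T = 1/1.93879 = 0.515786
Efficiency = (1 - 0.515786)*100 = 48.421 %


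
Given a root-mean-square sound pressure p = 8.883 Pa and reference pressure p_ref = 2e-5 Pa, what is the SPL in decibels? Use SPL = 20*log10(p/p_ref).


p / p_ref = 8.883 / 2e-5 = 444150
SPL = 20 * log10(444150) = 112.95 dB


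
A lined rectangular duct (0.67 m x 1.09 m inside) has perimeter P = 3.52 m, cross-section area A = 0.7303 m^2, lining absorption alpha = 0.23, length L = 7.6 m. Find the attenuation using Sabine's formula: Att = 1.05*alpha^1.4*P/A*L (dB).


alpha^1.4 = 0.23^1.4 = 0.127767
Attenuation rate = 1.05 * alpha^1.4 * P / A
= 1.05 * 0.127767 * 3.52 / 0.7303 = 0.64662 dB/m
Total Att = 0.64662 * 7.6 = 4.9143 dB


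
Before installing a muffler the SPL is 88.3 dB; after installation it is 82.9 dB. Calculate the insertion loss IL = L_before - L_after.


Insertion loss = SPL without muffler - SPL with muffler
IL = 88.3 - 82.9 = 5.4 dB


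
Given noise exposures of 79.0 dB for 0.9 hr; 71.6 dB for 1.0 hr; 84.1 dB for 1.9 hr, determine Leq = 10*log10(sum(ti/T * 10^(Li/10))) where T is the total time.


T_total = 0.9 + 1.0 + 1.9 = 3.8 hr
(0.9/3.8) * 10^(79.0/10) = 1.8813e+07
(1.0/3.8) * 10^(71.6/10) = 3.80379e+06
(1.9/3.8) * 10^(84.1/10) = 1.2852e+08
Sum = 1.8813e+07 + 3.80379e+06 + 1.2852e+08 = 1.51137e+08
Leq = 10*log10(1.51137e+08) = 81.794 dB


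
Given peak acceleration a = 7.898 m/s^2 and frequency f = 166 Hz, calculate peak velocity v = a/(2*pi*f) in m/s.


omega = 2*pi*f = 2*pi*166 = 1043.01 rad/s
v = a / omega = 7.898 / 1043.01 = 0.0075723 m/s


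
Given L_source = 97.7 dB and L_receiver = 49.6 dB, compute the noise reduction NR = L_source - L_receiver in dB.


NR = L_source - L_receiver (difference between source and receiving room levels)
NR = 97.7 - 49.6 = 48.1 dB


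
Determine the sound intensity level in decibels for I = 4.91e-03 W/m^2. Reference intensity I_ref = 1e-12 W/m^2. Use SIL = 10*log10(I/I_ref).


I / I_ref = 4.91e-03 / 1e-12 = 4.91e+09
SIL = 10 * log10(4.91e+09) = 96.911 dB


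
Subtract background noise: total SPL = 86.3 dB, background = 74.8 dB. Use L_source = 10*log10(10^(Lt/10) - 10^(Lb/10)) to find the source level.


10^(86.3/10) = 4.2658e+08
10^(74.8/10) = 3.01995e+07
Difference = 4.2658e+08 - 3.01995e+07 = 3.9638e+08
L_source = 10*log10(3.9638e+08) = 85.981 dB


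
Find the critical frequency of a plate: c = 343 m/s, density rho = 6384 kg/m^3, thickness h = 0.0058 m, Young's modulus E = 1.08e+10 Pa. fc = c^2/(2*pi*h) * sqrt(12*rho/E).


12*rho/E = 12*6384/1.08e+10 = 7.09333e-06
sqrt(12*rho/E) = sqrt(7.09333e-06) = 0.00266333
c^2/(2*pi*h) = 343^2/(2*pi*0.0058) = 3.22835e+06
fc = 3.22835e+06 * 0.00266333 = 8598.2 Hz


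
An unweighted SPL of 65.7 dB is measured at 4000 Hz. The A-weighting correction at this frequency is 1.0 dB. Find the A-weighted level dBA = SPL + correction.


A-weighting table: 4000 Hz -> 1.0 dB correction
SPL_A = SPL + correction = 65.7 + (1.0) = 66.7 dBA
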